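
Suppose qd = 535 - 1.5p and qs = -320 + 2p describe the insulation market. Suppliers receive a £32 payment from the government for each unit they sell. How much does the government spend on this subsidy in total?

Pre-subsidy: 535 - 1.5p = -320 + 2p gives p* = 1710/7, q* = 1180/7.
With the subsidy, sellers receive ps = pb + 32 for each unit, where pb is the price buyers pay.
Supply in terms of pb becomes qs = -320 + 2(pb + 32) = -256 + 2pb. Setting this equal to demand: 535 - 1.5pb = -256 + 2pb, so pb = 226.
Sellers receive ps = 226 + 32 = 258; q' = 535 − 1.5·226 = 196.
Government outlay = subsidy × quantity = 32 × 196 = 6272.

Government cost = £6272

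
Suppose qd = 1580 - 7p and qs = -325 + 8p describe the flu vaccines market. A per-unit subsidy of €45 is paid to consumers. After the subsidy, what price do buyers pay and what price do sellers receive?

Buyers pay €103; sellers receive €148

Pre-subsidy: 1580 - 7p = -325 + 8p gives p* = 127, q* = 691.
With the rebate, buyers effectively pay pb = ps − 45, where ps is the price sellers receive.
Demand in terms of ps becomes qd = 1580 − 7(ps − 45) = 1895 - 7ps. Setting this equal to supply: 1895 - 7ps = -325 + 8ps, so ps = 148.
Buyers pay pb = 148 − 45 = 103; q' = -325 + 8·148 = 859.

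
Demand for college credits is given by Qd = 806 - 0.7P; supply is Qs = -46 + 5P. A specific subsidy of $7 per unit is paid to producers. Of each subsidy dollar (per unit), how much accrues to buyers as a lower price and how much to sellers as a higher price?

Pre-subsidy: 806 - 0.7P = -46 + 5P gives P* = 2840/19, Q* = 13326/19.
With the subsidy, sellers receive Ps = Pb + 7 for each unit, where Pb is the price buyers pay.
Supply in terms of Pb becomes Qs = -46 + 5(Pb + 7) = -11 + 5Pb. Setting this equal to demand: 806 - 0.7Pb = -11 + 5Pb, so Pb = 430/3.
Sellers receive Ps = 430/3 + 7 = 451/3; Q' = 806 − 0.7·(430/3) = 2117/3.
Buyers' price falls by P* − Pb = 2840/19 − 430/3 = 350/57; sellers' price rises by Ps − P* = 451/3 − 2840/19 = 49/57.

Buyers gain 350/57 per unit; sellers gain 49/57 per unit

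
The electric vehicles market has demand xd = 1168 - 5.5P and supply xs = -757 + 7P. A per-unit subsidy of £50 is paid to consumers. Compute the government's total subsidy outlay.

Government cost = £23750

Pre-subsidy: 1168 - 5.5P = -757 + 7P gives P* = 154, x* = 321.
With the rebate, buyers effectively pay Pb = Ps − 50, where Ps is the price sellers receive.
Demand in terms of Ps becomes xd = 1168 − 5.5(Ps − 50) = 1443 - 5.5Ps. Setting this equal to supply: 1443 - 5.5Ps = -757 + 7Ps, so Ps = 176.
Buyers pay Pb = 176 − 50 = 126; x' = -757 + 7·176 = 475.
Government outlay = subsidy × quantity = 50 × 475 = 23750.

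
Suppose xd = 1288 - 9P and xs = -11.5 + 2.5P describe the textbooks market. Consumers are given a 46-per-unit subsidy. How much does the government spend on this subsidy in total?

Pre-subsidy: 1288 - 9P = -11.5 + 2.5P gives P* = 113, x* = 271.
With the rebate, buyers effectively pay Pb = Ps − 46, where Ps is the price sellers receive.
Demand in terms of Ps becomes xd = 1288 − 9(Ps − 46) = 1702 - 9Ps. Setting this equal to supply: 1702 - 9Ps = -11.5 + 2.5Ps, so Ps = 149.
Buyers pay Pb = 149 − 46 = 103; x' = -11.5 + 2.5·149 = 361.
Government outlay = subsidy × quantity = 46 × 361 = 16606.

Government cost = 16606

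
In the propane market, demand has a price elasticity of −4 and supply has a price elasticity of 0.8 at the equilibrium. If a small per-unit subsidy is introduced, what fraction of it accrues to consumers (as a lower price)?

For a small subsidy around the equilibrium, the benefit split depends on the relative slopes, which at a point are proportional to the elasticities.
Buyer share = εs/(εs + |εd|) = 0.8/(0.8 + 4) = 1/6; seller share = |εd|/(εs + |εd|) = 5/6.

Consumer share = 1/6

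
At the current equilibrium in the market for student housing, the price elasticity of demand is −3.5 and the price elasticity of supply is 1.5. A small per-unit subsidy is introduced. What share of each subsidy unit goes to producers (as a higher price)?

Producer share = 0.7

For a small subsidy around the equilibrium, the benefit split depends on the relative slopes, which at a point are proportional to the elasticities.
Buyer share = εs/(εs + |εd|) = 1.5/(1.5 + 3.5) = 0.3; seller share = |εd|/(εs + |εd|) = 0.7.
So producers capture 0.7 of the subsidy.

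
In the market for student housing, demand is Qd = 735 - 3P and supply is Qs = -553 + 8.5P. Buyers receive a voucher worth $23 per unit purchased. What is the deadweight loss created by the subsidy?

Deadweight loss = $586.5

Pre-subsidy: 735 - 3P = -553 + 8.5P gives P* = 112, Q* = 399.
With the rebate, buyers effectively pay Pb = Ps − 23, where Ps is the price sellers receive.
Demand in terms of Ps becomes Qd = 735 − 3(Ps − 23) = 804 - 3Ps. Setting this equal to supply: 804 - 3Ps = -553 + 8.5Ps, so Ps = 118.
Buyers pay Pb = 118 − 23 = 95; Q' = -553 + 8.5·118 = 450.
The subsidy expands output by 450 − 399 = 51 past the efficient level; on those units the gap between marginal cost and willingness to pay runs from 0 up to 23.
DWL = ½ × 23 × 51 = 586.5.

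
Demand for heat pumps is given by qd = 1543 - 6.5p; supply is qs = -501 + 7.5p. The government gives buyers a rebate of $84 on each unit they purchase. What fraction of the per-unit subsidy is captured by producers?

Pre-subsidy: 1543 - 6.5p = -501 + 7.5p gives p* = 146, q* = 594.
With the rebate, buyers effectively pay pb = ps − 84, where ps is the price sellers receive.
Demand in terms of ps becomes qd = 1543 − 6.5(ps − 84) = 2089 - 6.5ps. Setting this equal to supply: 2089 - 6.5ps = -501 + 7.5ps, so ps = 185.
Buyers pay pb = 185 − 84 = 101; q' = -501 + 7.5·185 = 886.5.
Buyers' price falls by p* − pb = 146 − 101 = 45; sellers' price rises by ps − p* = 185 − 146 = 39.
So producers capture 39/84 = 13/28 of each unit of subsidy.

Producer share = 13/28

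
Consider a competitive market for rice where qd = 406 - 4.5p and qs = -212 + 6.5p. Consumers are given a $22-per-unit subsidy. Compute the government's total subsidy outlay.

Pre-subsidy: 406 - 4.5p = -212 + 6.5p gives p* = 618/11, q* = 1685/11.
With the rebate, buyers effectively pay pb = ps − 22, where ps is the price sellers receive.
Demand in terms of ps becomes qd = 406 − 4.5(ps − 22) = 505 - 4.5ps. Setting this equal to supply: 505 - 4.5ps = -212 + 6.5ps, so ps = 717/11.
Buyers pay pb = 717/11 − 22 = 475/11; q' = -212 + 6.5·(717/11) = 4657/22.
Government outlay = subsidy × quantity = 22 × 4657/22 = 4657.

Government cost = $4657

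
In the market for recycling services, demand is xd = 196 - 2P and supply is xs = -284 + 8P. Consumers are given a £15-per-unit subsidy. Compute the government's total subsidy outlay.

Government cost = £1860

Pre-subsidy: 196 - 2P = -284 + 8P gives P* = 48, x* = 100.
With the rebate, buyers effectively pay Pb = Ps − 15, where Ps is the price sellers receive.
Demand in terms of Ps becomes xd = 196 − 2(Ps − 15) = 226 - 2Ps. Setting this equal to supply: 226 - 2Ps = -284 + 8Ps, so Ps = 51.
Buyers pay Pb = 51 − 15 = 36; x' = -284 + 8·51 = 124.
Government outlay = subsidy × quantity = 15 × 124 = 1860.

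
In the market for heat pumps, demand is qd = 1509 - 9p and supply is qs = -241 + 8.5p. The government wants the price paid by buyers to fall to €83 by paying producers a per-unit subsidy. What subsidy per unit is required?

At a buyer price of 83, quantity demanded is 1509 − 9·83 = 762.
Sellers supply 762 only when they receive ps with -241 + 8.5·ps = 762, i.e. ps = 118.
s = ps − pb = 118 − 83 = 35.

Required subsidy s = €35 per unit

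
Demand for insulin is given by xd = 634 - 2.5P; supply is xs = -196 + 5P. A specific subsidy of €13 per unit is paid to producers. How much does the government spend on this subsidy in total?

Pre-subsidy: 634 - 2.5P = -196 + 5P gives P* = 332/3, x* = 1072/3.
With the subsidy, sellers receive Ps = Pb + 13 for each unit, where Pb is the price buyers pay.
Supply in terms of Pb becomes xs = -196 + 5(Pb + 13) = -131 + 5Pb. Setting this equal to demand: 634 - 2.5Pb = -131 + 5Pb, so Pb = 102.
Sellers receive Ps = 102 + 13 = 115; x' = 634 − 2.5·102 = 379.
Government outlay = subsidy × quantity = 13 × 379 = 4927.

Government cost = €4927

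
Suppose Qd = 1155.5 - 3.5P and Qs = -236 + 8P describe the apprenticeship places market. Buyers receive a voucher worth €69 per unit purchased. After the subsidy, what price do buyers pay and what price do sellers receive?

Buyers pay €73; sellers receive €142

Pre-subsidy: 1155.5 - 3.5P = -236 + 8P gives P* = 121, Q* = 732.
With the rebate, buyers effectively pay Pb = Ps − 69, where Ps is the price sellers receive.
Demand in terms of Ps becomes Qd = 1155.5 − 3.5(Ps − 69) = 1397 - 3.5Ps. Setting this equal to supply: 1397 - 3.5Ps = -236 + 8Ps, so Ps = 142.
Buyers pay Pb = 142 − 69 = 73; Q' = -236 + 8·142 = 900.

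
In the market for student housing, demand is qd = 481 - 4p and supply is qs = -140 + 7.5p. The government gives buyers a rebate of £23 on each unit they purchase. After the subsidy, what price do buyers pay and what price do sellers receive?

Buyers pay £39; sellers receive £62

Pre-subsidy: 481 - 4p = -140 + 7.5p gives p* = 54, q* = 265.
With the rebate, buyers effectively pay pb = ps − 23, where ps is the price sellers receive.
Demand in terms of ps becomes qd = 481 − 4(ps − 23) = 573 - 4ps. Setting this equal to supply: 573 - 4ps = -140 + 7.5ps, so ps = 62.
Buyers pay pb = 62 − 23 = 39; q' = -140 + 7.5·62 = 325.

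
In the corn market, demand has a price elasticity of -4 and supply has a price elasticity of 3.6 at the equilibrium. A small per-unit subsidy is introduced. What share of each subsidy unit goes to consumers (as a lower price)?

For a small subsidy around the equilibrium, the benefit split depends on the relative slopes, which at a point are proportional to the elasticities.
Buyer share = εs/(εs + |εd|) = 3.6/(3.6 + 4) = 9/19; seller share = |εd|/(εs + |εd|) = 10/19.

Consumer share = 9/19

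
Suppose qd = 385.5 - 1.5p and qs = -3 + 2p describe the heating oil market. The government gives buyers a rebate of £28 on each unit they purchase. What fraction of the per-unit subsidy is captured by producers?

Pre-subsidy: 385.5 - 1.5p = -3 + 2p gives p* = 111, q* = 219.
With the rebate, buyers effectively pay pb = ps − 28, where ps is the price sellers receive.
Demand in terms of ps becomes qd = 385.5 − 1.5(ps − 28) = 427.5 - 1.5ps. Setting this equal to supply: 427.5 - 1.5ps = -3 + 2ps, so ps = 123.
Buyers pay pb = 123 − 28 = 95; q' = -3 + 2·123 = 243.
Buyers' price falls by p* − pb = 111 − 95 = 16; sellers' price rises by ps − p* = 123 − 111 = 12.
So producers capture 12/28 = 3/7 of each unit of subsidy.

Producer share = 3/7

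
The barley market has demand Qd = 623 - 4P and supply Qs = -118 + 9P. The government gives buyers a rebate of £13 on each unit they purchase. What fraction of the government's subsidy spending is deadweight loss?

DWL / government spending = 18/431

Pre-subsidy: 623 - 4P = -118 + 9P gives P* = 57, Q* = 395.
With the rebate, buyers effectively pay Pb = Ps − 13, where Ps is the price sellers receive.
Demand in terms of Ps becomes Qd = 623 − 4(Ps − 13) = 675 - 4Ps. Setting this equal to supply: 675 - 4Ps = -118 + 9Ps, so Ps = 61.
Buyers pay Pb = 61 − 13 = 48; Q' = -118 + 9·61 = 431.
ΔCS = ½(395 + 431)(57 − 48) = 3717; ΔPS = ½(395 + 431)(61 − 57) = 1652.
Government spending = 13 × 431 = 5603.
DWL = ½ × 13 × (431 − 395) = 234; fraction = 234 / 5603 = 18/431.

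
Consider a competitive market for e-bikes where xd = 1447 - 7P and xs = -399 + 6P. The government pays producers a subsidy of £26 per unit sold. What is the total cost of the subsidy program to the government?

Government cost = £13962

Pre-subsidy: 1447 - 7P = -399 + 6P gives P* = 142, x* = 453.
With the subsidy, sellers receive Ps = Pb + 26 for each unit, where Pb is the price buyers pay.
Supply in terms of Pb becomes xs = -399 + 6(Pb + 26) = -243 + 6Pb. Setting this equal to demand: 1447 - 7Pb = -243 + 6Pb, so Pb = 130.
Sellers receive Ps = 130 + 26 = 156; x' = 1447 − 7·130 = 537.
Government outlay = subsidy × quantity = 26 × 537 = 13962.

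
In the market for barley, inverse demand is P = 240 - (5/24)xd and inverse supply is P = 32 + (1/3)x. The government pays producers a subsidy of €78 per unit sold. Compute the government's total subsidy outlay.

Government cost = €41184

Pre-subsidy: 240 - (5/24)x = 32 + (1/3)x gives x* = 384 and P* = 160.
With the subsidy, sellers receive Ps = Pb + 78 for each unit, where Pb is the price buyers pay.
On the curves, Pb = 240 - (5/24)x and Ps = 32 + (1/3)x; the wedge Ps − Pb = 78 gives 32 + (1/3)x − (240 - (5/24)x) = 78, so x' = 528.
Then Pb = 240 − (5/24)·528 = 130 and Ps = 32 + (1/3)·528 = 208.
Government outlay = subsidy × quantity = 78 × 528 = 41184.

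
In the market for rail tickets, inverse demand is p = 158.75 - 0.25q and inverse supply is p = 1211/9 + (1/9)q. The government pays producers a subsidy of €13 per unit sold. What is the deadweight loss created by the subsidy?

Pre-subsidy: 158.75 - 0.25q = 1211/9 + (1/9)q gives q* = 67 and p* = 142.
With the subsidy, sellers receive ps = pb + 13 for each unit, where pb is the price buyers pay.
On the curves, pb = 158.75 - 0.25q and ps = 1211/9 + (1/9)q; the wedge ps − pb = 13 gives 1211/9 + (1/9)q − (158.75 - 0.25q) = 13, so q' = 103.
Then pb = 158.75 − 0.25·103 = 133 and ps = 1211/9 + (1/9)·103 = 146.
The subsidy expands output by 103 − 67 = 36 past the efficient level; on those units the gap between marginal cost and willingness to pay runs from 0 up to 13.
DWL = ½ × 13 × 36 = 234.

Deadweight loss = €234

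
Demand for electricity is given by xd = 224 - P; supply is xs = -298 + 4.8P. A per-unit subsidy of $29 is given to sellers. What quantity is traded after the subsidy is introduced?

Pre-subsidy: 224 - P = -298 + 4.8P gives P* = 90, x* = 134.
With the subsidy, sellers receive Ps = Pb + 29 for each unit, where Pb is the price buyers pay.
Supply in terms of Pb becomes xs = -298 + 4.8(Pb + 29) = -158.8 + 4.8Pb. Setting this equal to demand: 224 - Pb = -158.8 + 4.8Pb, so Pb = 66.
Sellers receive Ps = 66 + 29 = 95; x' = 224 − 1·66 = 158.

x' = 158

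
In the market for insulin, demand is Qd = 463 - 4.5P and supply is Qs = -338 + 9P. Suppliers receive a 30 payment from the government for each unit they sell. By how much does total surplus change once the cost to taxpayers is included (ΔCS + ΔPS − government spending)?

Pre-subsidy: 463 - 4.5P = -338 + 9P gives P* = 178/3, Q* = 196.
With the subsidy, sellers receive Ps = Pb + 30 for each unit, where Pb is the price buyers pay.
Supply in terms of Pb becomes Qs = -338 + 9(Pb + 30) = -68 + 9Pb. Setting this equal to demand: 463 - 4.5Pb = -68 + 9Pb, so Pb = 118/3.
Sellers receive Ps = 118/3 + 30 = 208/3; Q' = 463 − 4.5·(118/3) = 286.
ΔCS = ½(196 + 286)(178/3 − 118/3) = 4820; ΔPS = ½(196 + 286)(208/3 − 178/3) = 2410.
Government spending = 30 × 286 = 8580.
Net change = 4820 + 2410 − 8580 = -1350. The loss equals the DWL triangle ½·30·90.

Net change in total surplus = -1350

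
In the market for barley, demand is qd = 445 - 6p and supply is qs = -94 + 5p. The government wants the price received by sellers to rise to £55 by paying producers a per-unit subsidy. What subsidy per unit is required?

Required subsidy s = £11 per unit

At a seller price of 55, quantity supplied is -94 + 5·55 = 181.
Buyers absorb 181 only when they pay pb with 445 − 6·pb = 181, i.e. pb = 44.
s = ps − pb = 55 − 44 = 11.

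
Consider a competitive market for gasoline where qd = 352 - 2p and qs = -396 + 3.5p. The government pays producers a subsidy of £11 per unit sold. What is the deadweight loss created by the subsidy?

Deadweight loss = £77

Pre-subsidy: 352 - 2p = -396 + 3.5p gives p* = 136, q* = 80.
With the subsidy, sellers receive ps = pb + 11 for each unit, where pb is the price buyers pay.
Supply in terms of pb becomes qs = -396 + 3.5(pb + 11) = -357.5 + 3.5pb. Setting this equal to demand: 352 - 2pb = -357.5 + 3.5pb, so pb = 129.
Sellers receive ps = 129 + 11 = 140; q' = 352 − 2·129 = 94.
The subsidy expands output by 94 − 80 = 14 past the efficient level; on those units the gap between marginal cost and willingness to pay runs from 0 up to 11.
DWL = ½ × 11 × 14 = 77.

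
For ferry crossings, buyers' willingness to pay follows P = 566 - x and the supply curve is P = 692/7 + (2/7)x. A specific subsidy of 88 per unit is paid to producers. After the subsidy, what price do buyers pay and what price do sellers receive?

Pre-subsidy: 566 - x = 692/7 + (2/7)x gives x* = 1090/3 and P* = 608/3.
With the subsidy, sellers receive Ps = Pb + 88 for each unit, where Pb is the price buyers pay.
On the curves, Pb = 566 - x and Ps = 692/7 + (2/7)x; the wedge Ps − Pb = 88 gives 692/7 + (2/7)x − (566 - x) = 88, so x' = 3886/9.
Then Pb = 566 − 1·(3886/9) = 1208/9 and Ps = 692/7 + (2/7)·(3886/9) = 2000/9.

Buyers pay 1208/9; sellers receive 2000/9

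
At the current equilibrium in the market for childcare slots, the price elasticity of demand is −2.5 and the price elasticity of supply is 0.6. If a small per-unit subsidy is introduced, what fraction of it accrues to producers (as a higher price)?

For a small subsidy around the equilibrium, the benefit split depends on the relative slopes, which at a point are proportional to the elasticities.
Buyer share = εs/(εs + |εd|) = 0.6/(0.6 + 2.5) = 6/31; seller share = |εd|/(εs + |εd|) = 25/31.
So producers capture 25/31 of the subsidy.

Producer share = 25/31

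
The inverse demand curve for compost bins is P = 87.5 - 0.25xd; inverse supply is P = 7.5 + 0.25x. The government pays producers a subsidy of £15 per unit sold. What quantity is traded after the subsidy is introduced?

x' = 190

Pre-subsidy: 87.5 - 0.25x = 7.5 + 0.25x gives x* = 160 and P* = 47.5.
With the subsidy, sellers receive Ps = Pb + 15 for each unit, where Pb is the price buyers pay.
On the curves, Pb = 87.5 - 0.25x and Ps = 7.5 + 0.25x; the wedge Ps − Pb = 15 gives 7.5 + 0.25x − (87.5 - 0.25x) = 15, so x' = 190.
Then Pb = 87.5 − 0.25·190 = 40 and Ps = 7.5 + 0.25·190 = 55.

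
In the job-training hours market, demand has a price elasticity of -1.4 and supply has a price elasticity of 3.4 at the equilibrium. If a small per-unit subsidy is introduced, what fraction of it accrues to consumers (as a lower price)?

Consumer share = 17/24

For a small subsidy around the equilibrium, the benefit split depends on the relative slopes, which at a point are proportional to the elasticities.
Buyer share = εs/(εs + |εd|) = 3.4/(3.4 + 1.4) = 17/24; seller share = |εd|/(εs + |εd|) = 7/24.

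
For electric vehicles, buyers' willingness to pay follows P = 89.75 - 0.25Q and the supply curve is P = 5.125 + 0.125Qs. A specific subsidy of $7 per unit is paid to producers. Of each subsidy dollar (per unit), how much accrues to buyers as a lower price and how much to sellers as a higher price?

Pre-subsidy: 89.75 - 0.25Q = 5.125 + 0.125Q gives Q* = 677/3 and P* = 100/3.
With the subsidy, sellers receive Ps = Pb + 7 for each unit, where Pb is the price buyers pay.
On the curves, Pb = 89.75 - 0.25Q and Ps = 5.125 + 0.125Q; the wedge Ps − Pb = 7 gives 5.125 + 0.125Q − (89.75 - 0.25Q) = 7, so Q' = 733/3.
Then Pb = 89.75 − 0.25·(733/3) = 86/3 and Ps = 5.125 + 0.125·(733/3) = 107/3.
Buyers' price falls by P* − Pb = 100/3 − 86/3 = 14/3; sellers' price rises by Ps − P* = 107/3 − 100/3 = 7/3.

Buyers gain 14/3 per unit; sellers gain 7/3 per unit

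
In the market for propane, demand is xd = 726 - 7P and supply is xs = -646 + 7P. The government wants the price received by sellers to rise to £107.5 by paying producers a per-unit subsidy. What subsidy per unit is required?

At a seller price of 107.5, quantity supplied is -646 + 7·107.5 = 106.5.
Buyers absorb 106.5 only when they pay Pb with 726 − 7·Pb = 106.5, i.e. Pb = 88.5.
s = Ps − Pb = 107.5 − 88.5 = 19.

Required subsidy s = £19 per unit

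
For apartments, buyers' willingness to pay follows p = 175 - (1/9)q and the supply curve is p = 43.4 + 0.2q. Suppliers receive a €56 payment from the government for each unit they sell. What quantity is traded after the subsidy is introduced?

q' = 603

Pre-subsidy: 175 - (1/9)q = 43.4 + 0.2q gives q* = 423 and p* = 128.
With the subsidy, sellers receive ps = pb + 56 for each unit, where pb is the price buyers pay.
On the curves, pb = 175 - (1/9)q and ps = 43.4 + 0.2q; the wedge ps − pb = 56 gives 43.4 + 0.2q − (175 - (1/9)q) = 56, so q' = 603.
Then pb = 175 − (1/9)·603 = 108 and ps = 43.4 + 0.2·603 = 164.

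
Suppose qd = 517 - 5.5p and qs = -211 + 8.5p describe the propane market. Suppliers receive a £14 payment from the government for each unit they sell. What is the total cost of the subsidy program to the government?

Government cost = £3888.5

Pre-subsidy: 517 - 5.5p = -211 + 8.5p gives p* = 52, q* = 231.
With the subsidy, sellers receive ps = pb + 14 for each unit, where pb is the price buyers pay.
Supply in terms of pb becomes qs = -211 + 8.5(pb + 14) = -92 + 8.5pb. Setting this equal to demand: 517 - 5.5pb = -92 + 8.5pb, so pb = 43.5.
Sellers receive ps = 43.5 + 14 = 57.5; q' = 517 − 5.5·43.5 = 277.75.
Government outlay = subsidy × quantity = 14 × 277.75 = 3888.5.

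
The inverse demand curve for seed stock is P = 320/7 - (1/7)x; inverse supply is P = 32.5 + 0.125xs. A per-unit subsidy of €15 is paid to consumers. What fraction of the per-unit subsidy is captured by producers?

Pre-subsidy: 320/7 - (1/7)x = 32.5 + 0.125x gives x* = 148/3 and P* = 116/3.
With the rebate, buyers effectively pay Pb = Ps − 15, where Ps is the price sellers receive.
On the curves, Pb = 320/7 - (1/7)x and Ps = 32.5 + 0.125x; the wedge Ps − Pb = 15 gives 32.5 + 0.125x − (320/7 - (1/7)x) = 15, so x' = 316/3.
Then Pb = 320/7 − (1/7)·(316/3) = 92/3 and Ps = 32.5 + 0.125·(316/3) = 137/3.
Buyers' price falls by P* − Pb = 116/3 − 92/3 = 8; sellers' price rises by Ps − P* = 137/3 − 116/3 = 7.
So producers capture 7/15 = 7/15 of each unit of subsidy.

Producer share = 7/15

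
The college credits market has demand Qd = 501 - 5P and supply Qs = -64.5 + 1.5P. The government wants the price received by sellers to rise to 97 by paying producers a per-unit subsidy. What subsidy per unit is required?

At a seller price of 97, quantity supplied is -64.5 + 1.5·97 = 81.
Buyers absorb 81 only when they pay Pb with 501 − 5·Pb = 81, i.e. Pb = 84.
s = Ps − Pb = 97 − 84 = 13.

Required subsidy s = 13 per unit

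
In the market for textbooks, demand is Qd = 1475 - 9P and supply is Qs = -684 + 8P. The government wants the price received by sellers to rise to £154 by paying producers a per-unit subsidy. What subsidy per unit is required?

Required subsidy s = £51 per unit

At a seller price of 154, quantity supplied is -684 + 8·154 = 548.
Buyers absorb 548 only when they pay Pb with 1475 − 9·Pb = 548, i.e. Pb = 103.
s = Ps − Pb = 154 − 103 = 51.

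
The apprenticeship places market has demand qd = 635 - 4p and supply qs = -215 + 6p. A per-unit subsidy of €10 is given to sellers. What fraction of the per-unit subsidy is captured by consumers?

Pre-subsidy: 635 - 4p = -215 + 6p gives p* = 85, q* = 295.
With the subsidy, sellers receive ps = pb + 10 for each unit, where pb is the price buyers pay.
Supply in terms of pb becomes qs = -215 + 6(pb + 10) = -155 + 6pb. Setting this equal to demand: 635 - 4pb = -155 + 6pb, so pb = 79.
Sellers receive ps = 79 + 10 = 89; q' = 635 − 4·79 = 319.
Buyers' price falls by p* − pb = 85 − 79 = 6; sellers' price rises by ps − p* = 89 − 85 = 4.
So consumers capture 6/10 = 0.6 of each unit of subsidy.

Consumer share = 0.6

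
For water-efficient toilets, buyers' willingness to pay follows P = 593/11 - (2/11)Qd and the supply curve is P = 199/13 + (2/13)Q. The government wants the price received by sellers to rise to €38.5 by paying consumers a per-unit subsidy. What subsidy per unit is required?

At a seller price of 38.5, quantity supplied is -99.5 + 6.5·38.5 = 150.75.
Buyers absorb 150.75 only when they pay Pb = 593/11 − (2/11)·150.75 = 26.5.
s = Ps − Pb = 38.5 − 26.5 = 12.

Required subsidy s = €12 per unit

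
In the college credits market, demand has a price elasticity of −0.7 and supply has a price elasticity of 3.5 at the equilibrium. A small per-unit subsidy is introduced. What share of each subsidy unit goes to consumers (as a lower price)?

For a small subsidy around the equilibrium, the benefit split depends on the relative slopes, which at a point are proportional to the elasticities.
Buyer share = εs/(εs + |εd|) = 3.5/(3.5 + 0.7) = 5/6; seller share = |εd|/(εs + |εd|) = 1/6.

Consumer share = 5/6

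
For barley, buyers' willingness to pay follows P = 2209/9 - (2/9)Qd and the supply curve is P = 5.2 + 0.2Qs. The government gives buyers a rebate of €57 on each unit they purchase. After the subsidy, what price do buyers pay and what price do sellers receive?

Pre-subsidy: 2209/9 - (2/9)Q = 5.2 + 0.2Q gives Q* = 569 and P* = 119.
With the rebate, buyers effectively pay Pb = Ps − 57, where Ps is the price sellers receive.
On the curves, Pb = 2209/9 - (2/9)Q and Ps = 5.2 + 0.2Q; the wedge Ps − Pb = 57 gives 5.2 + 0.2Q − (2209/9 - (2/9)Q) = 57, so Q' = 704.
Then Pb = 2209/9 − (2/9)·704 = 89 and Ps = 5.2 + 0.2·704 = 146.

Buyers pay €89; sellers receive €146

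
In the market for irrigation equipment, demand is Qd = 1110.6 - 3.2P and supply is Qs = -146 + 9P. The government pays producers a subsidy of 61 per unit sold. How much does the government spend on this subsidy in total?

Pre-subsidy: 1110.6 - 3.2P = -146 + 9P gives P* = 103, Q* = 781.
With the subsidy, sellers receive Ps = Pb + 61 for each unit, where Pb is the price buyers pay.
Supply in terms of Pb becomes Qs = -146 + 9(Pb + 61) = 403 + 9Pb. Setting this equal to demand: 1110.6 - 3.2Pb = 403 + 9Pb, so Pb = 58.
Sellers receive Ps = 58 + 61 = 119; Q' = 1110.6 − 3.2·58 = 925.
Government outlay = subsidy × quantity = 61 × 925 = 56425.

Government cost = 56425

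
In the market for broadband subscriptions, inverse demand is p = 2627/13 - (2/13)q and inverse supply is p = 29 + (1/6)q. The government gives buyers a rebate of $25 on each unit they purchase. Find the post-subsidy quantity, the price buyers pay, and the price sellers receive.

Pre-subsidy: 2627/13 - (2/13)q = 29 + (1/6)q gives q* = 540 and p* = 119.
With the rebate, buyers effectively pay pb = ps − 25, where ps is the price sellers receive.
On the curves, pb = 2627/13 - (2/13)q and ps = 29 + (1/6)q; the wedge ps − pb = 25 gives 29 + (1/6)q − (2627/13 - (2/13)q) = 25, so q' = 618.
Then pb = 2627/13 − (2/13)·618 = 107 and ps = 29 + (1/6)·618 = 132.

q' = 618; buyers pay $107; sellers receive $132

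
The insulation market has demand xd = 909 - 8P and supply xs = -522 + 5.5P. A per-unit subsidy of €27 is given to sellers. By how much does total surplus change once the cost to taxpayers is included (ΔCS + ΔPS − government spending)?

Pre-subsidy: 909 - 8P = -522 + 5.5P gives P* = 106, x* = 61.
With the subsidy, sellers receive Ps = Pb + 27 for each unit, where Pb is the price buyers pay.
Supply in terms of Pb becomes xs = -522 + 5.5(Pb + 27) = -373.5 + 5.5Pb. Setting this equal to demand: 909 - 8Pb = -373.5 + 5.5Pb, so Pb = 95.
Sellers receive Ps = 95 + 27 = 122; x' = 909 − 8·95 = 149.
ΔCS = ½(61 + 149)(106 − 95) = 1155; ΔPS = ½(61 + 149)(122 − 106) = 1680.
Government spending = 27 × 149 = 4023.
Net change = 1155 + 1680 − 4023 = -1188. The loss equals the DWL triangle ½·27·88.

Net change in total surplus = -€1188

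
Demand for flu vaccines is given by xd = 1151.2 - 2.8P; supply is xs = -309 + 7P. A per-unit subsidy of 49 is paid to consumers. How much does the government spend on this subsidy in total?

Government cost = 40768

Pre-subsidy: 1151.2 - 2.8P = -309 + 7P gives P* = 149, x* = 734.
With the rebate, buyers effectively pay Pb = Ps − 49, where Ps is the price sellers receive.
Demand in terms of Ps becomes xd = 1151.2 − 2.8(Ps − 49) = 1288.4 - 2.8Ps. Setting this equal to supply: 1288.4 - 2.8Ps = -309 + 7Ps, so Ps = 163.
Buyers pay Pb = 163 − 49 = 114; x' = -309 + 7·163 = 832.
Government outlay = subsidy × quantity = 49 × 832 = 40768.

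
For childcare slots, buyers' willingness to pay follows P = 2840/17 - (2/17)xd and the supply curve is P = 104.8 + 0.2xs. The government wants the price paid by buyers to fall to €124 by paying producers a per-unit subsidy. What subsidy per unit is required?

Required subsidy s = €54 per unit

At a buyer price of 124, quantity demanded is 1420 − 8.5·124 = 366.
Sellers supply 366 only when they receive Ps = 104.8 + 0.2·366 = 178.
s = Ps − Pb = 178 − 124 = 54.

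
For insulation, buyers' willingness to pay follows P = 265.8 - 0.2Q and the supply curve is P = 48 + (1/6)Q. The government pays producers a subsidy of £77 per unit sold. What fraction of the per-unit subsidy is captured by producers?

Producer share = 5/11

Pre-subsidy: 265.8 - 0.2Q = 48 + (1/6)Q gives Q* = 594 and P* = 147.
With the subsidy, sellers receive Ps = Pb + 77 for each unit, where Pb is the price buyers pay.
On the curves, Pb = 265.8 - 0.2Q and Ps = 48 + (1/6)Q; the wedge Ps − Pb = 77 gives 48 + (1/6)Q − (265.8 - 0.2Q) = 77, so Q' = 804.
Then Pb = 265.8 − 0.2·804 = 105 and Ps = 48 + (1/6)·804 = 182.
Buyers' price falls by P* − Pb = 147 − 105 = 42; sellers' price rises by Ps − P* = 182 − 147 = 35.
So producers capture 35/77 = 5/11 of each unit of subsidy.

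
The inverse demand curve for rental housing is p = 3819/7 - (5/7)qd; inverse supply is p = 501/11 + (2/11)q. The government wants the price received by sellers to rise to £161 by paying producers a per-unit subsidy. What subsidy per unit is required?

At a seller price of 161, quantity supplied is -250.5 + 5.5·161 = 635.
Buyers absorb 635 only when they pay pb = 3819/7 − (5/7)·635 = 92.
s = ps − pb = 161 − 92 = 69.

Required subsidy s = £69 per unit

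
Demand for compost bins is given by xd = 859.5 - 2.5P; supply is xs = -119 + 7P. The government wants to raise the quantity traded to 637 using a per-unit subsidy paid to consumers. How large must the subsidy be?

Required subsidy s = 19 per unit

At x = 637, invert demand for the buyer price: Pb = (859.5 − 637)/2.5 = 89; invert supply for the seller price: Ps = (637 − (-119))/7 = 108.
The subsidy must fill the gap: s = Ps − Pb = 108 − 89 = 19.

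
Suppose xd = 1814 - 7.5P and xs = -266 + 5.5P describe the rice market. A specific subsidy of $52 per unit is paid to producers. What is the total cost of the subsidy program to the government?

Government cost = $40508

Pre-subsidy: 1814 - 7.5P = -266 + 5.5P gives P* = 160, x* = 614.
With the subsidy, sellers receive Ps = Pb + 52 for each unit, where Pb is the price buyers pay.
Supply in terms of Pb becomes xs = -266 + 5.5(Pb + 52) = 20 + 5.5Pb. Setting this equal to demand: 1814 - 7.5Pb = 20 + 5.5Pb, so Pb = 138.
Sellers receive Ps = 138 + 52 = 190; x' = 1814 − 7.5·138 = 779.
Government outlay = subsidy × quantity = 52 × 779 = 40508.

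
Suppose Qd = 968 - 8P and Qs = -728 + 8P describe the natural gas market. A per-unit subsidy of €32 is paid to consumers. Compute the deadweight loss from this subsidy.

Deadweight loss = €2048

Pre-subsidy: 968 - 8P = -728 + 8P gives P* = 106, Q* = 120.
With the rebate, buyers effectively pay Pb = Ps − 32, where Ps is the price sellers receive.
Demand in terms of Ps becomes Qd = 968 − 8(Ps − 32) = 1224 - 8Ps. Setting this equal to supply: 1224 - 8Ps = -728 + 8Ps, so Ps = 122.
Buyers pay Pb = 122 − 32 = 90; Q' = -728 + 8·122 = 248.
The subsidy expands output by 248 − 120 = 128 past the efficient level; on those units the gap between marginal cost and willingness to pay runs from 0 up to 32.
DWL = ½ × 32 × 128 = 2048.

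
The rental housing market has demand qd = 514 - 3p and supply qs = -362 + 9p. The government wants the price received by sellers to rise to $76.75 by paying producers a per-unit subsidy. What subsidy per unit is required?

At a seller price of 76.75, quantity supplied is -362 + 9·76.75 = 328.75.
Buyers absorb 328.75 only when they pay pb with 514 − 3·pb = 328.75, i.e. pb = 61.75.
s = ps − pb = 76.75 − 61.75 = 15.

Required subsidy s = $15 per unit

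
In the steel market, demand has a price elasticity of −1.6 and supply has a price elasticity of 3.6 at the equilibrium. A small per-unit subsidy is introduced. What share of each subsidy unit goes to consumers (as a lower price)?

For a small subsidy around the equilibrium, the benefit split depends on the relative slopes, which at a point are proportional to the elasticities.
Buyer share = εs/(εs + |εd|) = 3.6/(3.6 + 1.6) = 9/13; seller share = |εd|/(εs + |εd|) = 4/13.

Consumer share = 9/13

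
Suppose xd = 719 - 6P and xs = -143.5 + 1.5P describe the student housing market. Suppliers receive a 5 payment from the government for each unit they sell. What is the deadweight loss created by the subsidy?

Pre-subsidy: 719 - 6P = -143.5 + 1.5P gives P* = 115, x* = 29.
With the subsidy, sellers receive Ps = Pb + 5 for each unit, where Pb is the price buyers pay.
Supply in terms of Pb becomes xs = -143.5 + 1.5(Pb + 5) = -136 + 1.5Pb. Setting this equal to demand: 719 - 6Pb = -136 + 1.5Pb, so Pb = 114.
Sellers receive Ps = 114 + 5 = 119; x' = 719 − 6·114 = 35.
The subsidy expands output by 35 − 29 = 6 past the efficient level; on those units the gap between marginal cost and willingness to pay runs from 0 up to 5.
DWL = ½ × 5 × 6 = 15.

Deadweight loss = 15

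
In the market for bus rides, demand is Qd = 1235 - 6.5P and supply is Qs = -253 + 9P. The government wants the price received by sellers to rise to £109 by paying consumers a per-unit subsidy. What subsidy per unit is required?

At a seller price of 109, quantity supplied is -253 + 9·109 = 728.
Buyers absorb 728 only when they pay Pb with 1235 − 6.5·Pb = 728, i.e. Pb = 78.
s = Ps − Pb = 109 − 78 = 31.

Required subsidy s = £31 per unit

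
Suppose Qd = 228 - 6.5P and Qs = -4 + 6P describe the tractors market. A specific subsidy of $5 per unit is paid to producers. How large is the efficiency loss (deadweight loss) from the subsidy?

Deadweight loss = $39

Pre-subsidy: 228 - 6.5P = -4 + 6P gives P* = 18.56, Q* = 107.36.
With the subsidy, sellers receive Ps = Pb + 5 for each unit, where Pb is the price buyers pay.
Supply in terms of Pb becomes Qs = -4 + 6(Pb + 5) = 26 + 6Pb. Setting this equal to demand: 228 - 6.5Pb = 26 + 6Pb, so Pb = 16.16.
Sellers receive Ps = 16.16 + 5 = 21.16; Q' = 228 − 6.5·16.16 = 122.96.
The subsidy expands output by 122.96 − 107.36 = 15.6 past the efficient level; on those units the gap between marginal cost and willingness to pay runs from 0 up to 5.
DWL = ½ × 5 × 15.6 = 39.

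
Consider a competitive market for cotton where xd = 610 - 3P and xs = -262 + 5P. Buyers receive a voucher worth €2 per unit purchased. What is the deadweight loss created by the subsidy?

Pre-subsidy: 610 - 3P = -262 + 5P gives P* = 109, x* = 283.
With the rebate, buyers effectively pay Pb = Ps − 2, where Ps is the price sellers receive.
Demand in terms of Ps becomes xd = 610 − 3(Ps − 2) = 616 - 3Ps. Setting this equal to supply: 616 - 3Ps = -262 + 5Ps, so Ps = 109.75.
Buyers pay Pb = 109.75 − 2 = 107.75; x' = -262 + 5·109.75 = 286.75.
The subsidy expands output by 286.75 − 283 = 3.75 past the efficient level; on those units the gap between marginal cost and willingness to pay runs from 0 up to 2.
DWL = ½ × 2 × 3.75 = 3.75.

Deadweight loss = €3.75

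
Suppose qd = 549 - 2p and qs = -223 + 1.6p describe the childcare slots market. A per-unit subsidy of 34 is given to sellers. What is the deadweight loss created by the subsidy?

Deadweight loss = 4624/9

Pre-subsidy: 549 - 2p = -223 + 1.6p gives p* = 1930/9, q* = 1081/9.
With the subsidy, sellers receive ps = pb + 34 for each unit, where pb is the price buyers pay.
Supply in terms of pb becomes qs = -223 + 1.6(pb + 34) = -168.6 + 1.6pb. Setting this equal to demand: 549 - 2pb = -168.6 + 1.6pb, so pb = 598/3.
Sellers receive ps = 598/3 + 34 = 700/3; q' = 549 − 2·(598/3) = 451/3.
The subsidy expands output by 451/3 − 1081/9 = 272/9 past the efficient level; on those units the gap between marginal cost and willingness to pay runs from 0 up to 34.
DWL = ½ × 34 × 272/9 = 4624/9.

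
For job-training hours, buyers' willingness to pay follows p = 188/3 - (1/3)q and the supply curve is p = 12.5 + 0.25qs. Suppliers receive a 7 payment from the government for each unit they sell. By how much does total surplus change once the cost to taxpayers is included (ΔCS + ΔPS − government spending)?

Net change in total surplus = -42

Pre-subsidy: 188/3 - (1/3)q = 12.5 + 0.25q gives q* = 86 and p* = 34.
With the subsidy, sellers receive ps = pb + 7 for each unit, where pb is the price buyers pay.
On the curves, pb = 188/3 - (1/3)q and ps = 12.5 + 0.25q; the wedge ps − pb = 7 gives 12.5 + 0.25q − (188/3 - (1/3)q) = 7, so q' = 98.
Then pb = 188/3 − (1/3)·98 = 30 and ps = 12.5 + 0.25·98 = 37.
ΔCS = ½(86 + 98)(34 − 30) = 368; ΔPS = ½(86 + 98)(37 − 34) = 276.
Government spending = 7 × 98 = 686.
Net change = 368 + 276 − 686 = -42. The loss equals the DWL triangle ½·7·12.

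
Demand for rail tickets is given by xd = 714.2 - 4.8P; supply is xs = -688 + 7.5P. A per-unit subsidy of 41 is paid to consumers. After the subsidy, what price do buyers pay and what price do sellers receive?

Buyers pay 89; sellers receive 130

Pre-subsidy: 714.2 - 4.8P = -688 + 7.5P gives P* = 114, x* = 167.
With the rebate, buyers effectively pay Pb = Ps − 41, where Ps is the price sellers receive.
Demand in terms of Ps becomes xd = 714.2 − 4.8(Ps − 41) = 911 - 4.8Ps. Setting this equal to supply: 911 - 4.8Ps = -688 + 7.5Ps, so Ps = 130.
Buyers pay Pb = 130 − 41 = 89; x' = -688 + 7.5·130 = 287.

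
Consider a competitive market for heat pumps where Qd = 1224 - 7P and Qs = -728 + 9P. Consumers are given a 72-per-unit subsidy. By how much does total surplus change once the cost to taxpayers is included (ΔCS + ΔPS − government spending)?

Pre-subsidy: 1224 - 7P = -728 + 9P gives P* = 122, Q* = 370.
With the rebate, buyers effectively pay Pb = Ps − 72, where Ps is the price sellers receive.
Demand in terms of Ps becomes Qd = 1224 − 7(Ps − 72) = 1728 - 7Ps. Setting this equal to supply: 1728 - 7Ps = -728 + 9Ps, so Ps = 153.5.
Buyers pay Pb = 153.5 − 72 = 81.5; Q' = -728 + 9·153.5 = 653.5.
ΔCS = ½(370 + 653.5)(122 − 81.5) = 20725.875; ΔPS = ½(370 + 653.5)(153.5 − 122) = 16120.125.
Government spending = 72 × 653.5 = 47052.
Net change = 20725.875 + 16120.125 − 47052 = -10206. The loss equals the DWL triangle ½·72·283.5.

Net change in total surplus = -10206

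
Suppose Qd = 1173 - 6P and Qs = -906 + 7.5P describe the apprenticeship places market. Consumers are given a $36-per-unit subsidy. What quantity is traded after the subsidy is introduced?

Pre-subsidy: 1173 - 6P = -906 + 7.5P gives P* = 154, Q* = 249.
With the rebate, buyers effectively pay Pb = Ps − 36, where Ps is the price sellers receive.
Demand in terms of Ps becomes Qd = 1173 − 6(Ps − 36) = 1389 - 6Ps. Setting this equal to supply: 1389 - 6Ps = -906 + 7.5Ps, so Ps = 170.
Buyers pay Pb = 170 − 36 = 134; Q' = -906 + 7.5·170 = 369.

Q' = 369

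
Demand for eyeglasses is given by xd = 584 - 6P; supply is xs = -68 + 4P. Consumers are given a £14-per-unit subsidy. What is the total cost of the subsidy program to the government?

Government cost = £3169.6

Pre-subsidy: 584 - 6P = -68 + 4P gives P* = 65.2, x* = 192.8.
With the rebate, buyers effectively pay Pb = Ps − 14, where Ps is the price sellers receive.
Demand in terms of Ps becomes xd = 584 − 6(Ps − 14) = 668 - 6Ps. Setting this equal to supply: 668 - 6Ps = -68 + 4Ps, so Ps = 73.6.
Buyers pay Pb = 73.6 − 14 = 59.6; x' = -68 + 4·73.6 = 226.4.
Government outlay = subsidy × quantity = 14 × 226.4 = 3169.6.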